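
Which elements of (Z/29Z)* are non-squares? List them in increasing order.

2,3,8,10,11,12,14,15,17,18,19,21,26,27

Square k = 1,…,14 (k and 29−k give the same square):
1²=1, 2²=4, 3²=9, 4²=16, 5²=25, 6²≡7, 7²≡20, 8²≡6, 9²≡23, 10²≡13, 11²≡5, 12²≡28, 13²≡24, 14²≡22 (mod 29).
The residues are {1, 4, 5, 6, 7, 9, 13, 16, 20, 22, 23, 24, 25, 28}; the non-residues are the remaining 14 nonzero classes.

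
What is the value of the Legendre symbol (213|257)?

1

Euler's criterion: (213/257) ≡ 213^128 (mod 257).
213^2 ≡ 137 (mod 257)
213^4 ≡ 8 (mod 257)
213^8 ≡ 64 (mod 257)
213^16 ≡ 241 (mod 257)
213^32 ≡ 256 (mod 257)
213^64 ≡ 1 (mod 257)
213^128 ≡ 1 (mod 257)
213^128 = 213^(128) ≡ 1 (mod 257).
Result is 1, so (213/257) = 1.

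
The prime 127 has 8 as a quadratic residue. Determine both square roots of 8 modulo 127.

Since 127 ≡ 3 (mod 4), a square root of 8 is 8^((127+1)/4) = 8^32 mod 127.
Repeated squaring: 8^2≡64, 8^4≡32, 8^8≡8, 8^16≡64, 8^32≡32 (mod 127).
8^32 = 8^(32) ≡ 32 (mod 127).
Check: 32² = 1024 ≡ 8 (mod 127). The two roots are 32 and 95.

32, 95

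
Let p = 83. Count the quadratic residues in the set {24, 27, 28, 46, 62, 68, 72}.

3

(24/83) = -1 → non-residue.
(27/83) = +1 → QR.
(28/83) = +1 → QR.
(46/83) = -1 → non-residue.
(62/83) = -1 → non-residue.
(68/83) = +1 → QR.
(72/83) = -1 → non-residue.
Total quadratic residues among the 7: 3.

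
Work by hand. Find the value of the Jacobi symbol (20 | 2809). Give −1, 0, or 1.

Pull out 2^2: since 2809 ≡ 1 (mod 8), (2/2809) = +1, so (2/2809)^2 = +1.
Reciprocity: 5 ≡ 1 and 2809 ≡ 1 (mod 4), so (5/2809) = +(2809/5).
Reduce top mod 5: now compute (4/5).
Pull out 2^2: since 5 ≡ 5 (mod 8), (2/5) = -1, so (2/5)^2 = +1.
Reached (1/5) = 1. Collecting the sign flips along the way, the symbol is +1.

1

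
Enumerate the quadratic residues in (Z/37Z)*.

Square k = 1,…,18 (k and 37−k give the same square):
1²=1, 2²=4, 3²=9, 4²=16, 5²=25, 6²=36, 7²≡12, 8²≡27, 9²≡7, 10²≡26, 11²≡10, 12²≡33, 13²≡21, 14²≡11, 15²≡3, 16²≡34, 17²≡30, 18²≡28 (mod 37).
So the quadratic residues mod 37 are {1, 3, 4, 7, 9, 10, 11, 12, 16, 21, 25, 26, 27, 28, 30, 33, 34, 36}.

1 3 4 7 9 10 11 12 16 21 25 26 27 28 30 33 34 36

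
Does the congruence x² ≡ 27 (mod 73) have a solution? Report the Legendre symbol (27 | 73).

1

Reciprocity: 27 ≡ 3 and 73 ≡ 1 (mod 4), so (27/73) = +(73/27).
Reduce top mod 27: now compute (19/27).
Reciprocity: 19 ≡ 3 and 27 ≡ 3 (mod 4), so (19/27) = −(27/19).
Reduce top mod 19: now compute (8/19).
Pull out 2^3: since 19 ≡ 3 (mod 8), (2/19) = -1, so (2/19)^3 = -1.
Reached (1/19) = 1. Collecting the sign flips along the way, the symbol is +1.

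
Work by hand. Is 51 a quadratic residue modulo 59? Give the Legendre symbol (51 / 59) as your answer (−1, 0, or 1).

Reciprocity: 51 ≡ 3 and 59 ≡ 3 (mod 4), so (51/59) = −(59/51).
Reduce top mod 51: now compute (8/51).
Pull out 2^3: since 51 ≡ 3 (mod 8), (2/51) = -1, so (2/51)^3 = -1.
Reached (1/51) = 1. Collecting the sign flips along the way, the symbol is +1.

1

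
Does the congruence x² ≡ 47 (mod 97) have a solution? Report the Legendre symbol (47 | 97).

Reciprocity: 47 ≡ 3 and 97 ≡ 1 (mod 4), so (47/97) = +(97/47).
Reduce top mod 47: now compute (3/47).
Reciprocity: 3 ≡ 3 and 47 ≡ 3 (mod 4), so (3/47) = −(47/3).
Reduce top mod 3: now compute (2/3).
Pull out 2: since 3 ≡ 3 (mod 8), (2/3) = -1.
Reached (1/3) = 1. Collecting the sign flips along the way, the symbol is +1.

1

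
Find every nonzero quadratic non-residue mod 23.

5 7 10 11 14 15 17 19 20 21 22

Square k = 1,…,11 (k and 23−k give the same square):
1²=1, 2²=4, 3²=9, 4²=16, 5²≡2, 6²≡13, 7²≡3, 8²≡18, 9²≡12, 10²≡8, 11²≡6 (mod 23).
The residues are {1, 2, 3, 4, 6, 8, 9, 12, 13, 16, 18}; the non-residues are the remaining 11 nonzero classes.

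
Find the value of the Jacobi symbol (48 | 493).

1

Pull out 2^4: since 493 ≡ 5 (mod 8), (2/493) = -1, so (2/493)^4 = +1.
Reciprocity: 3 ≡ 3 and 493 ≡ 1 (mod 4), so (3/493) = +(493/3).
Reduce top mod 3: now compute (1/3).
Reached (1/3) = 1. Collecting the sign flips along the way, the symbol is +1.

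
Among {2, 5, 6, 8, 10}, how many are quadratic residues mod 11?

1

(2/11) = -1 → non-residue.
(5/11) = +1 → QR.
(6/11) = -1 → non-residue.
(8/11) = -1 → non-residue.
(10/11) = -1 → non-residue.
Total quadratic residues among the 5: 1.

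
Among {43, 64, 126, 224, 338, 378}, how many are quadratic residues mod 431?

2

(43/431) = -1 → non-residue.
(64/431) = +1 → QR.
(126/431) = -1 → non-residue.
(224/431) = -1 → non-residue.
(338/431) = +1 → QR.
(378/431) = -1 → non-residue.
Total quadratic residues among the 6: 2.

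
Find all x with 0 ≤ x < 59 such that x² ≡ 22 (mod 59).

9, 50

Since 59 ≡ 3 (mod 4), a square root of 22 is 22^((59+1)/4) = 22^15 mod 59.
Repeated squaring: 22^2≡12, 22^4≡26, 22^8≡27 (mod 59).
22^15 = 22^(8+4+2+1) ≡ 9 (mod 59).
Check: 9² = 81 ≡ 22 (mod 59). The two roots are 9 and 50.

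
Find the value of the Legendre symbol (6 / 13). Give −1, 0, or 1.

-1

Euler's criterion: (6/13) ≡ 6^6 (mod 13).
6^2 ≡ 10 (mod 13)
6^4 ≡ 9 (mod 13)
6^6 = 6^(4+2) ≡ 12 (mod 13).
Result is 12 ≡ −1, so (6/13) = −1.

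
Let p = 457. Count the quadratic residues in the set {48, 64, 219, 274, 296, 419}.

(48/457) = +1 → QR.
(64/457) = +1 → QR.
(219/457) = +1 → QR.
(274/457) = -1 → non-residue.
(296/457) = -1 → non-residue.
(419/457) = +1 → QR.
Total quadratic residues among the 6: 4.

4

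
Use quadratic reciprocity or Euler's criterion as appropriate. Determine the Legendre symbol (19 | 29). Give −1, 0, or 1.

-1

Reciprocity: 19 ≡ 3 and 29 ≡ 1 (mod 4), so (19/29) = +(29/19).
Reduce top mod 19: now compute (10/19).
Pull out 2: since 19 ≡ 3 (mod 8), (2/19) = -1.
Reciprocity: 5 ≡ 1 and 19 ≡ 3 (mod 4), so (5/19) = +(19/5).
Reduce top mod 5: now compute (4/5).
Pull out 2^2: since 5 ≡ 5 (mod 8), (2/5) = -1, so (2/5)^2 = +1.
Reached (1/5) = 1. Collecting the sign flips along the way, the symbol is -1.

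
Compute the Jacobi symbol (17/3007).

1

Reciprocity: 17 ≡ 1 and 3007 ≡ 3 (mod 4), so (17/3007) = +(3007/17).
Reduce top mod 17: now compute (15/17).
Reciprocity: 15 ≡ 3 and 17 ≡ 1 (mod 4), so (15/17) = +(17/15).
Reduce top mod 15: now compute (2/15).
Pull out 2: since 15 ≡ 7 (mod 8), (2/15) = +1.
Reached (1/15) = 1. Collecting the sign flips along the way, the symbol is +1.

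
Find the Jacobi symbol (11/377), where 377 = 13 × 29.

1

Reciprocity: 11 ≡ 3 and 377 ≡ 1 (mod 4), so (11/377) = +(377/11).
Reduce top mod 11: now compute (3/11).
Reciprocity: 3 ≡ 3 and 11 ≡ 3 (mod 4), so (3/11) = −(11/3).
Reduce top mod 3: now compute (2/3).
Pull out 2: since 3 ≡ 3 (mod 8), (2/3) = -1.
Reached (1/3) = 1. Collecting the sign flips along the way, the symbol is +1.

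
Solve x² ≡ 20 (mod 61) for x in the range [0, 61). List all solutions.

61 ≡ 1 (mod 4), so we find a root by search.
Trying successive values, 9² = 81 ≡ 20 (mod 61). The other root is 61 − 9 = 52.

9, 52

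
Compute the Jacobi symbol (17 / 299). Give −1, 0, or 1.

-1

Reciprocity: 17 ≡ 1 and 299 ≡ 3 (mod 4), so (17/299) = +(299/17).
Reduce top mod 17: now compute (10/17).
Pull out 2: since 17 ≡ 1 (mod 8), (2/17) = +1.
Reciprocity: 5 ≡ 1 and 17 ≡ 1 (mod 4), so (5/17) = +(17/5).
Reduce top mod 5: now compute (2/5).
Pull out 2: since 5 ≡ 5 (mod 8), (2/5) = -1.
Reached (1/5) = 1. Collecting the sign flips along the way, the symbol is -1.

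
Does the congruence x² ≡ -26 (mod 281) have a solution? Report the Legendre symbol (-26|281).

First reduce: -26 ≡ 255 (mod 281).
Reciprocity: 255 ≡ 3 and 281 ≡ 1 (mod 4), so (255/281) = +(281/255).
Reduce top mod 255: now compute (26/255).
Pull out 2: since 255 ≡ 7 (mod 8), (2/255) = +1.
Reciprocity: 13 ≡ 1 and 255 ≡ 3 (mod 4), so (13/255) = +(255/13).
Reduce top mod 13: now compute (8/13).
Pull out 2^3: since 13 ≡ 5 (mod 8), (2/13) = -1, so (2/13)^3 = -1.
Reached (1/13) = 1. Collecting the sign flips along the way, the symbol is -1.

-1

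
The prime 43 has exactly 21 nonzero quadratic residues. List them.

Square k = 1,…,21 (k and 43−k give the same square):
1²=1, 2²=4, 3²=9, 4²=16, 5²=25, 6²=36, 7²≡6, 8²≡21, 9²≡38, 10²≡14, 11²≡35, 12²≡15, 13²≡40, 14²≡24, 15²≡10, 16²≡41, 17²≡31, 18²≡23, 19²≡17, 20²≡13, 21²≡11 (mod 43).
So the quadratic residues mod 43 are {1, 4, 6, 9, 10, 11, 13, 14, 15, 16, 17, 21, 23, 24, 25, 31, 35, 36, 38, 40, 41}.

1,4,6,9,10,11,13,14,15,16,17,21,23,24,25,31,35,36,38,40,41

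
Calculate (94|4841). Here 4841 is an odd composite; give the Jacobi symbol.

0

Pull out 2: since 4841 ≡ 1 (mod 8), (2/4841) = +1.
Reciprocity: 47 ≡ 3 and 4841 ≡ 1 (mod 4), so (47/4841) = +(4841/47).
Reduce top mod 47: now compute (0/47).
Top reduces to 0: gcd > 1, so the symbol is 0.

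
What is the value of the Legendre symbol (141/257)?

1

Euler's criterion: (141/257) ≡ 141^128 (mod 257).
141^2 ≡ 92 (mod 257)
141^4 ≡ 240 (mod 257)
141^8 ≡ 32 (mod 257)
141^16 ≡ 253 (mod 257)
141^32 ≡ 16 (mod 257)
141^64 ≡ 256 (mod 257)
141^128 ≡ 1 (mod 257)
141^128 = 141^(128) ≡ 1 (mod 257).
Result is 1, so (141/257) = 1.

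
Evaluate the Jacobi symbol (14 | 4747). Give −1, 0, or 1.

1

Pull out 2: since 4747 ≡ 3 (mod 8), (2/4747) = -1.
Reciprocity: 7 ≡ 3 and 4747 ≡ 3 (mod 4), so (7/4747) = −(4747/7).
Reduce top mod 7: now compute (1/7).
Reached (1/7) = 1. Collecting the sign flips along the way, the symbol is +1.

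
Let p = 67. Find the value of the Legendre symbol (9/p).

Euler's criterion: (9/67) ≡ 9^33 (mod 67).
9^2 ≡ 14 (mod 67)
9^4 ≡ 62 (mod 67)
9^8 ≡ 25 (mod 67)
9^16 ≡ 22 (mod 67)
9^32 ≡ 15 (mod 67)
9^33 = 9^(32+1) ≡ 1 (mod 67).
Result is 1, so (9/67) = 1.

1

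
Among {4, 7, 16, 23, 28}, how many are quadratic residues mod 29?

5

(4/29) = +1 → QR.
(7/29) = +1 → QR.
(16/29) = +1 → QR.
(23/29) = +1 → QR.
(28/29) = +1 → QR.
Total quadratic residues among the 5: 5.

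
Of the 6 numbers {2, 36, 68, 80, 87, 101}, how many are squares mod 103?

(2/103) = +1 → QR.
(36/103) = +1 → QR.
(68/103) = +1 → QR.
(80/103) = -1 → non-residue.
(87/103) = -1 → non-residue.
(101/103) = -1 → non-residue.
Total quadratic residues among the 6: 3.

3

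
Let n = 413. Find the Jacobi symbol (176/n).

-1

Pull out 2^4: since 413 ≡ 5 (mod 8), (2/413) = -1, so (2/413)^4 = +1.
Reciprocity: 11 ≡ 3 and 413 ≡ 1 (mod 4), so (11/413) = +(413/11).
Reduce top mod 11: now compute (6/11).
Pull out 2: since 11 ≡ 3 (mod 8), (2/11) = -1.
Reciprocity: 3 ≡ 3 and 11 ≡ 3 (mod 4), so (3/11) = −(11/3).
Reduce top mod 3: now compute (2/3).
Pull out 2: since 3 ≡ 3 (mod 8), (2/3) = -1.
Reached (1/3) = 1. Collecting the sign flips along the way, the symbol is -1.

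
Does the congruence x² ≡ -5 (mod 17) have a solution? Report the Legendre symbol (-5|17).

Euler's criterion: (-5/17) ≡ 12^8 (mod 17).
12^2 ≡ 8 (mod 17)
12^4 ≡ 13 (mod 17)
12^8 ≡ 16 (mod 17)
12^8 = 12^(8) ≡ 16 (mod 17).
Result is 16 ≡ −1, so (-5/17) = −1.

-1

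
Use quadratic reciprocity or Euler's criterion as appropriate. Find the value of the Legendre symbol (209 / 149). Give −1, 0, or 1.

-1

First reduce: 209 ≡ 60 (mod 149).
Pull out 2^2: since 149 ≡ 5 (mod 8), (2/149) = -1, so (2/149)^2 = +1.
Reciprocity: 15 ≡ 3 and 149 ≡ 1 (mod 4), so (15/149) = +(149/15).
Reduce top mod 15: now compute (14/15).
Pull out 2: since 15 ≡ 7 (mod 8), (2/15) = +1.
Reciprocity: 7 ≡ 3 and 15 ≡ 3 (mod 4), so (7/15) = −(15/7).
Reduce top mod 7: now compute (1/7).
Reached (1/7) = 1. Collecting the sign flips along the way, the symbol is -1.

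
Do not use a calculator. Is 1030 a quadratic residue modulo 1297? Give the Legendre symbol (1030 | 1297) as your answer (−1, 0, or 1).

-1

Pull out 2: since 1297 ≡ 1 (mod 8), (2/1297) = +1.
Reciprocity: 515 ≡ 3 and 1297 ≡ 1 (mod 4), so (515/1297) = +(1297/515).
Reduce top mod 515: now compute (267/515).
Reciprocity: 267 ≡ 3 and 515 ≡ 3 (mod 4), so (267/515) = −(515/267).
Reduce top mod 267: now compute (248/267).
Pull out 2^3: since 267 ≡ 3 (mod 8), (2/267) = -1, so (2/267)^3 = -1.
Reciprocity: 31 ≡ 3 and 267 ≡ 3 (mod 4), so (31/267) = −(267/31).
Reduce top mod 31: now compute (19/31).
Reciprocity: 19 ≡ 3 and 31 ≡ 3 (mod 4), so (19/31) = −(31/19).
Reduce top mod 19: now compute (12/19).
Pull out 2^2: since 19 ≡ 3 (mod 8), (2/19) = -1, so (2/19)^2 = +1.
Reciprocity: 3 ≡ 3 and 19 ≡ 3 (mod 4), so (3/19) = −(19/3).
Reduce top mod 3: now compute (1/3).
Reached (1/3) = 1. Collecting the sign flips along the way, the symbol is -1.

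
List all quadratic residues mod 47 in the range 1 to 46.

Square k = 1,…,23 (k and 47−k give the same square):
1²=1, 2²=4, 3²=9, 4²=16, 5²=25, 6²=36, 7²≡2, 8²≡17, 9²≡34, 10²≡6, 11²≡27, 12²≡3, 13²≡28, 14²≡8, 15²≡37, 16²≡21, 17²≡7, 18²≡42, 19²≡32, 20²≡24, 21²≡18, 22²≡14, 23²≡12 (mod 47).
So the quadratic residues mod 47 are {1, 2, 3, 4, 6, 7, 8, 9, 12, 14, 16, 17, 18, 21, 24, 25, 27, 28, 32, 34, 36, 37, 42}.

1 2 3 4 6 7 8 9 12 14 16 17 18 21 24 25 27 28 32 34 36 37 42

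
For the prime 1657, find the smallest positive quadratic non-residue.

(2/1657) = +1, so 2 is a residue.
(3/1657) = +1, so 3 is a residue.
(4/1657) = +1, so 4 is a residue.
(5/1657) = −1, so 5 is the smallest positive non-residue mod 1657.

5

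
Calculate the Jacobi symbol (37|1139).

Reciprocity: 37 ≡ 1 and 1139 ≡ 3 (mod 4), so (37/1139) = +(1139/37).
Reduce top mod 37: now compute (29/37).
Reciprocity: 29 ≡ 1 and 37 ≡ 1 (mod 4), so (29/37) = +(37/29).
Reduce top mod 29: now compute (8/29).
Pull out 2^3: since 29 ≡ 5 (mod 8), (2/29) = -1, so (2/29)^3 = -1.
Reached (1/29) = 1. Collecting the sign flips along the way, the symbol is -1.

-1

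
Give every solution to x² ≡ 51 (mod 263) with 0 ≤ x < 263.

Since 263 ≡ 3 (mod 4), a square root of 51 is 51^((263+1)/4) = 51^66 mod 263.
Repeated squaring: 51^2≡234, 51^4≡52, 51^8≡74, 51^16≡216, 51^32≡105, 51^64≡242 (mod 263).
51^66 = 51^(64+2) ≡ 83 (mod 263).
Check: 83² = 6889 ≡ 51 (mod 263). The two roots are 83 and 180.

83, 180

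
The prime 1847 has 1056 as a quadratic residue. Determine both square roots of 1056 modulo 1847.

Since 1847 ≡ 3 (mod 4), a square root of 1056 is 1056^((1847+1)/4) = 1056^462 mod 1847.
Repeated squaring: 1056^2≡1395, 1056^4≡1134, 1056^8≡444, 1056^16≡1354, 1056^32≡1092, 1056^64≡1149, 1056^128≡1443, 1056^256≡680 (mod 1847).
1056^462 = 1056^(256+128+64+8+4+2) ≡ 631 (mod 1847).
Check: 631² = 398161 ≡ 1056 (mod 1847). The two roots are 631 and 1216.

631, 1216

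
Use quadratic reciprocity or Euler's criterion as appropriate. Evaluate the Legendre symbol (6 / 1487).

1

Pull out 2: since 1487 ≡ 7 (mod 8), (2/1487) = +1.
Reciprocity: 3 ≡ 3 and 1487 ≡ 3 (mod 4), so (3/1487) = −(1487/3).
Reduce top mod 3: now compute (2/3).
Pull out 2: since 3 ≡ 3 (mod 8), (2/3) = -1.
Reached (1/3) = 1. Collecting the sign flips along the way, the symbol is +1.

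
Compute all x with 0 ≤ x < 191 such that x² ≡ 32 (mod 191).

Since 191 ≡ 3 (mod 4), a square root of 32 is 32^((191+1)/4) = 32^48 mod 191.
Repeated squaring: 32^2≡69, 32^4≡177, 32^8≡5, 32^16≡25, 32^32≡52 (mod 191).
32^48 = 32^(32+16) ≡ 154 (mod 191).
Check: 154² = 23716 ≡ 32 (mod 191). The two roots are 37 and 154.

37, 154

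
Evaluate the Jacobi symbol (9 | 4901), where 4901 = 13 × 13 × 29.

Reciprocity: 9 ≡ 1 and 4901 ≡ 1 (mod 4), so (9/4901) = +(4901/9).
Reduce top mod 9: now compute (5/9).
Reciprocity: 5 ≡ 1 and 9 ≡ 1 (mod 4), so (5/9) = +(9/5).
Reduce top mod 5: now compute (4/5).
Pull out 2^2: since 5 ≡ 5 (mod 8), (2/5) = -1, so (2/5)^2 = +1.
Reached (1/5) = 1. Collecting the sign flips along the way, the symbol is +1.

1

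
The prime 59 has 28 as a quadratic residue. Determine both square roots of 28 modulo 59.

Since 59 ≡ 3 (mod 4), a square root of 28 is 28^((59+1)/4) = 28^15 mod 59.
Repeated squaring: 28^2≡17, 28^4≡53, 28^8≡36 (mod 59).
28^15 = 28^(8+4+2+1) ≡ 21 (mod 59).
Check: 21² = 441 ≡ 28 (mod 59). The two roots are 21 and 38.

21, 38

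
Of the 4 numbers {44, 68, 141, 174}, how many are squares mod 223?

(44/223) = -1 → non-residue.
(68/223) = +1 → QR.
(141/223) = -1 → non-residue.
(174/223) = -1 → non-residue.
Total quadratic residues among the 4: 1.

1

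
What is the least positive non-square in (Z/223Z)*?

(2/223) = +1, so 2 is a residue.
(3/223) = −1, so 3 is the smallest positive non-residue mod 223.

3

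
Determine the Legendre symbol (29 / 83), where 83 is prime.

Euler's criterion: (29/83) ≡ 29^41 (mod 83).
29^2 ≡ 11 (mod 83)
29^4 ≡ 38 (mod 83)
29^8 ≡ 33 (mod 83)
29^16 ≡ 10 (mod 83)
29^32 ≡ 17 (mod 83)
29^41 = 29^(32+8+1) ≡ 1 (mod 83).
Result is 1, so (29/83) = 1.

1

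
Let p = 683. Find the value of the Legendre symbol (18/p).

Euler's criterion: (18/683) ≡ 18^341 (mod 683).
18^2 ≡ 324 (mod 683)
18^4 ≡ 477 (mod 683)
18^8 ≡ 90 (mod 683)
18^16 ≡ 587 (mod 683)
18^32 ≡ 337 (mod 683)
18^64 ≡ 191 (mod 683)
18^128 ≡ 282 (mod 683)
18^256 ≡ 296 (mod 683)
18^341 = 18^(256+64+16+4+1) ≡ 682 (mod 683).
Result is 682 ≡ −1, so (18/683) = −1.

-1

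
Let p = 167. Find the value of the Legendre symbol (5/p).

Reciprocity: 5 ≡ 1 and 167 ≡ 3 (mod 4), so (5/167) = +(167/5).
Reduce top mod 5: now compute (2/5).
Pull out 2: since 5 ≡ 5 (mod 8), (2/5) = -1.
Reached (1/5) = 1. Collecting the sign flips along the way, the symbol is -1.

-1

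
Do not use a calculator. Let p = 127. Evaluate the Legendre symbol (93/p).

-1

Reciprocity: 93 ≡ 1 and 127 ≡ 3 (mod 4), so (93/127) = +(127/93).
Reduce top mod 93: now compute (34/93).
Pull out 2: since 93 ≡ 5 (mod 8), (2/93) = -1.
Reciprocity: 17 ≡ 1 and 93 ≡ 1 (mod 4), so (17/93) = +(93/17).
Reduce top mod 17: now compute (8/17).
Pull out 2^3: since 17 ≡ 1 (mod 8), (2/17) = +1, so (2/17)^3 = +1.
Reached (1/17) = 1. Collecting the sign flips along the way, the symbol is -1.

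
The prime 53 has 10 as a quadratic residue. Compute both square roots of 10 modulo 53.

13, 40

53 ≡ 1 (mod 4), so we find a root by search.
Trying successive values, 13² = 169 ≡ 10 (mod 53). The other root is 53 − 13 = 40.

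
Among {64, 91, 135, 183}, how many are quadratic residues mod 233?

(64/233) = +1 → QR.
(91/233) = +1 → QR.
(135/233) = +1 → QR.
(183/233) = +1 → QR.
Total quadratic residues among the 4: 4.

4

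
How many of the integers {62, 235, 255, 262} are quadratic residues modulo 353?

2

(62/353) = -1 → non-residue.
(235/353) = -1 → non-residue.
(255/353) = +1 → QR.
(262/353) = +1 → QR.
Total quadratic residues among the 4: 2.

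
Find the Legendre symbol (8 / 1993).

1

Pull out 2^3: since 1993 ≡ 1 (mod 8), (2/1993) = +1, so (2/1993)^3 = +1.
Reached (1/1993) = 1. Collecting the sign flips along the way, the symbol is +1.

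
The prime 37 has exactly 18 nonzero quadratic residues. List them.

Square k = 1,…,18 (k and 37−k give the same square):
1²=1, 2²=4, 3²=9, 4²=16, 5²=25, 6²=36, 7²≡12, 8²≡27, 9²≡7, 10²≡26, 11²≡10, 12²≡33, 13²≡21, 14²≡11, 15²≡3, 16²≡34, 17²≡30, 18²≡28 (mod 37).
So the quadratic residues mod 37 are {1, 3, 4, 7, 9, 10, 11, 12, 16, 21, 25, 26, 27, 28, 30, 33, 34, 36}.

1,3,4,7,9,10,11,12,16,21,25,26,27,28,30,33,34,36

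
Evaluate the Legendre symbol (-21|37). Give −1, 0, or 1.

1

Euler's criterion: (-21/37) ≡ 16^18 (mod 37).
16^2 ≡ 34 (mod 37)
16^4 ≡ 9 (mod 37)
16^8 ≡ 7 (mod 37)
16^16 ≡ 12 (mod 37)
16^18 = 16^(16+2) ≡ 1 (mod 37).
Result is 1, so (-21/37) = 1.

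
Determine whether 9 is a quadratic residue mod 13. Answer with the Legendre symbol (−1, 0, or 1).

Euler's criterion: (9/13) ≡ 9^6 (mod 13).
9^2 ≡ 3 (mod 13)
9^4 ≡ 9 (mod 13)
9^6 = 9^(4+2) ≡ 1 (mod 13).
Result is 1, so (9/13) = 1.

1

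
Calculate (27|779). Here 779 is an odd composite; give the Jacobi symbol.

1

Reciprocity: 27 ≡ 3 and 779 ≡ 3 (mod 4), so (27/779) = −(779/27).
Reduce top mod 27: now compute (23/27).
Reciprocity: 23 ≡ 3 and 27 ≡ 3 (mod 4), so (23/27) = −(27/23).
Reduce top mod 23: now compute (4/23).
Pull out 2^2: since 23 ≡ 7 (mod 8), (2/23) = +1, so (2/23)^2 = +1.
Reached (1/23) = 1. Collecting the sign flips along the way, the symbol is +1.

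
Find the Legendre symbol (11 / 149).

Euler's criterion: (11/149) ≡ 11^74 (mod 149).
11^2 ≡ 121 (mod 149)
11^4 ≡ 39 (mod 149)
11^8 ≡ 31 (mod 149)
11^16 ≡ 67 (mod 149)
11^32 ≡ 19 (mod 149)
11^64 ≡ 63 (mod 149)
11^74 = 11^(64+8+2) ≡ 148 (mod 149).
Result is 148 ≡ −1, so (11/149) = −1.

-1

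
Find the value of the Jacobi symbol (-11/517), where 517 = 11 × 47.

0

First reduce: -11 ≡ 506 (mod 517).
Pull out 2: since 517 ≡ 5 (mod 8), (2/517) = -1.
Reciprocity: 253 ≡ 1 and 517 ≡ 1 (mod 4), so (253/517) = +(517/253).
Reduce top mod 253: now compute (11/253).
Reciprocity: 11 ≡ 3 and 253 ≡ 1 (mod 4), so (11/253) = +(253/11).
Reduce top mod 11: now compute (0/11).
Top reduces to 0: gcd > 1, so the symbol is 0.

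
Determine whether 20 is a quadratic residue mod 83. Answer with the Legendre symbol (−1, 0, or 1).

Pull out 2^2: since 83 ≡ 3 (mod 8), (2/83) = -1, so (2/83)^2 = +1.
Reciprocity: 5 ≡ 1 and 83 ≡ 3 (mod 4), so (5/83) = +(83/5).
Reduce top mod 5: now compute (3/5).
Reciprocity: 3 ≡ 3 and 5 ≡ 1 (mod 4), so (3/5) = +(5/3).
Reduce top mod 3: now compute (2/3).
Pull out 2: since 3 ≡ 3 (mod 8), (2/3) = -1.
Reached (1/3) = 1. Collecting the sign flips along the way, the symbol is -1.

-1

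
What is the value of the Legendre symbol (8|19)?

Euler's criterion: (8/19) ≡ 8^9 (mod 19).
8^2 ≡ 7 (mod 19)
8^4 ≡ 11 (mod 19)
8^8 ≡ 7 (mod 19)
8^9 = 8^(8+1) ≡ 18 (mod 19).
Result is 18 ≡ −1, so (8/19) = −1.

-1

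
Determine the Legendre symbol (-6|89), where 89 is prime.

Euler's criterion: (-6/89) ≡ 83^44 (mod 89).
83^2 ≡ 36 (mod 89)
83^4 ≡ 50 (mod 89)
83^8 ≡ 8 (mod 89)
83^16 ≡ 64 (mod 89)
83^32 ≡ 2 (mod 89)
83^44 = 83^(32+8+4) ≡ 88 (mod 89).
Result is 88 ≡ −1, so (-6/89) = −1.

-1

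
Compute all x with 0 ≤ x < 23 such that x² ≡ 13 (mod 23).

Since 23 ≡ 3 (mod 4), a square root of 13 is 13^((23+1)/4) = 13^6 mod 23.
Repeated squaring: 13^2≡8, 13^4≡18 (mod 23).
13^6 = 13^(4+2) ≡ 6 (mod 23).
Check: 6² = 36 ≡ 13 (mod 23). The two roots are 6 and 17.

6, 17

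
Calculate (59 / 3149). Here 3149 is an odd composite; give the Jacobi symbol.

Reciprocity: 59 ≡ 3 and 3149 ≡ 1 (mod 4), so (59/3149) = +(3149/59).
Reduce top mod 59: now compute (22/59).
Pull out 2: since 59 ≡ 3 (mod 8), (2/59) = -1.
Reciprocity: 11 ≡ 3 and 59 ≡ 3 (mod 4), so (11/59) = −(59/11).
Reduce top mod 11: now compute (4/11).
Pull out 2^2: since 11 ≡ 3 (mod 8), (2/11) = -1, so (2/11)^2 = +1.
Reached (1/11) = 1. Collecting the sign flips along the way, the symbol is +1.

1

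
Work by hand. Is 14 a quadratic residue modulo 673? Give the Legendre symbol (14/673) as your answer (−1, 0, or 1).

1

Euler's criterion: (14/673) ≡ 14^336 (mod 673).
14^2 ≡ 196 (mod 673)
14^4 ≡ 55 (mod 673)
14^8 ≡ 333 (mod 673)
14^16 ≡ 517 (mod 673)
14^32 ≡ 108 (mod 673)
14^64 ≡ 223 (mod 673)
14^128 ≡ 600 (mod 673)
14^256 ≡ 618 (mod 673)
14^336 = 14^(256+64+16) ≡ 1 (mod 673).
Result is 1, so (14/673) = 1.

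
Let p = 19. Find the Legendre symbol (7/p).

Euler's criterion: (7/19) ≡ 7^9 (mod 19).
7^2 ≡ 11 (mod 19)
7^4 ≡ 7 (mod 19)
7^8 ≡ 11 (mod 19)
7^9 = 7^(8+1) ≡ 1 (mod 19).
Result is 1, so (7/19) = 1.

1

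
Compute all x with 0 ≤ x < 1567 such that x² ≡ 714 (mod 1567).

Since 1567 ≡ 3 (mod 4), a square root of 714 is 714^((1567+1)/4) = 714^392 mod 1567.
Repeated squaring: 714^2≡521, 714^4≡350, 714^8≡274, 714^16≡1427, 714^32≡796, 714^64≡548, 714^128≡1007, 714^256≡200 (mod 1567).
714^392 = 714^(256+128+8) ≡ 128 (mod 1567).
Check: 128² = 16384 ≡ 714 (mod 1567). The two roots are 128 and 1439.

128, 1439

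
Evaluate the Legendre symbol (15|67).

Reciprocity: 15 ≡ 3 and 67 ≡ 3 (mod 4), so (15/67) = −(67/15).
Reduce top mod 15: now compute (7/15).
Reciprocity: 7 ≡ 3 and 15 ≡ 3 (mod 4), so (7/15) = −(15/7).
Reduce top mod 7: now compute (1/7).
Reached (1/7) = 1. Collecting the sign flips along the way, the symbol is +1.

1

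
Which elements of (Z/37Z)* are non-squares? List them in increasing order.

Square k = 1,…,18 (k and 37−k give the same square):
1²=1, 2²=4, 3²=9, 4²=16, 5²=25, 6²=36, 7²≡12, 8²≡27, 9²≡7, 10²≡26, 11²≡10, 12²≡33, 13²≡21, 14²≡11, 15²≡3, 16²≡34, 17²≡30, 18²≡28 (mod 37).
The residues are {1, 3, 4, 7, 9, 10, 11, 12, 16, 21, 25, 26, 27, 28, 30, 33, 34, 36}; the non-residues are the remaining 18 nonzero classes.

2, 5, 6, 8, 13, 14, 15, 17, 18, 19, 20, 22, 23, 24, 29, 31, 32, 35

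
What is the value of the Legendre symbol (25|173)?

1

Reciprocity: 25 ≡ 1 and 173 ≡ 1 (mod 4), so (25/173) = +(173/25).
Reduce top mod 25: now compute (23/25).
Reciprocity: 23 ≡ 3 and 25 ≡ 1 (mod 4), so (23/25) = +(25/23).
Reduce top mod 23: now compute (2/23).
Pull out 2: since 23 ≡ 7 (mod 8), (2/23) = +1.
Reached (1/23) = 1. Collecting the sign flips along the way, the symbol is +1.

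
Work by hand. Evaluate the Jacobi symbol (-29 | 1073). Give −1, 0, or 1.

0

First reduce: -29 ≡ 1044 (mod 1073).
Pull out 2^2: since 1073 ≡ 1 (mod 8), (2/1073) = +1, so (2/1073)^2 = +1.
Reciprocity: 261 ≡ 1 and 1073 ≡ 1 (mod 4), so (261/1073) = +(1073/261).
Reduce top mod 261: now compute (29/261).
Reciprocity: 29 ≡ 1 and 261 ≡ 1 (mod 4), so (29/261) = +(261/29).
Reduce top mod 29: now compute (0/29).
Top reduces to 0: gcd > 1, so the symbol is 0.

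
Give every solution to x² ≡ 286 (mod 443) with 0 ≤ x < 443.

27, 416

Since 443 ≡ 3 (mod 4), a square root of 286 is 286^((443+1)/4) = 286^111 mod 443.
Repeated squaring: 286^2≡284, 286^4≡30, 286^8≡14, 286^16≡196, 286^32≡318, 286^64≡120 (mod 443).
286^111 = 286^(64+32+8+4+2+1) ≡ 27 (mod 443).
Check: 27² = 729 ≡ 286 (mod 443). The two roots are 27 and 416.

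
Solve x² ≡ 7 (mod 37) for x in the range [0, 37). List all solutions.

37 ≡ 1 (mod 4), so we find a root by search.
Trying successive values, 9² = 81 ≡ 7 (mod 37). The other root is 37 − 9 = 28.

9, 28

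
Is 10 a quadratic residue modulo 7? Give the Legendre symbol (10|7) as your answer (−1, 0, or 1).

First reduce: 10 ≡ 3 (mod 7).
Reciprocity: 3 ≡ 3 and 7 ≡ 3 (mod 4), so (3/7) = −(7/3).
Reduce top mod 3: now compute (1/3).
Reached (1/3) = 1. Collecting the sign flips along the way, the symbol is -1.

-1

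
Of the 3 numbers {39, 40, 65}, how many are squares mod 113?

0

(39/113) = -1 → non-residue.
(40/113) = -1 → non-residue.
(65/113) = -1 → non-residue.
Total quadratic residues among the 3: 0.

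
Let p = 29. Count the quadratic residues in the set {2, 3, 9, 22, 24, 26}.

3

(2/29) = -1 → non-residue.
(3/29) = -1 → non-residue.
(9/29) = +1 → QR.
(22/29) = +1 → QR.
(24/29) = +1 → QR.
(26/29) = -1 → non-residue.
Total quadratic residues among the 6: 3.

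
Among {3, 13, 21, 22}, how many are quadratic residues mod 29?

(3/29) = -1 → non-residue.
(13/29) = +1 → QR.
(21/29) = -1 → non-residue.
(22/29) = +1 → QR.
Total quadratic residues among the 4: 2.

2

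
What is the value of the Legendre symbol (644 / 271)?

-1

First reduce: 644 ≡ 102 (mod 271).
Pull out 2: since 271 ≡ 7 (mod 8), (2/271) = +1.
Reciprocity: 51 ≡ 3 and 271 ≡ 3 (mod 4), so (51/271) = −(271/51).
Reduce top mod 51: now compute (16/51).
Pull out 2^4: since 51 ≡ 3 (mod 8), (2/51) = -1, so (2/51)^4 = +1.
Reached (1/51) = 1. Collecting the sign flips along the way, the symbol is -1.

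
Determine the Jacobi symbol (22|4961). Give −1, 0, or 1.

Pull out 2: since 4961 ≡ 1 (mod 8), (2/4961) = +1.
Reciprocity: 11 ≡ 3 and 4961 ≡ 1 (mod 4), so (11/4961) = +(4961/11).
Reduce top mod 11: now compute (0/11).
Top reduces to 0: gcd > 1, so the symbol is 0.

0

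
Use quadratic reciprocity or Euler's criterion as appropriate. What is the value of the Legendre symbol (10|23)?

Pull out 2: since 23 ≡ 7 (mod 8), (2/23) = +1.
Reciprocity: 5 ≡ 1 and 23 ≡ 3 (mod 4), so (5/23) = +(23/5).
Reduce top mod 5: now compute (3/5).
Reciprocity: 3 ≡ 3 and 5 ≡ 1 (mod 4), so (3/5) = +(5/3).
Reduce top mod 3: now compute (2/3).
Pull out 2: since 3 ≡ 3 (mod 8), (2/3) = -1.
Reached (1/3) = 1. Collecting the sign flips along the way, the symbol is -1.

-1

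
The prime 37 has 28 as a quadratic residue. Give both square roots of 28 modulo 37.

18, 19

37 ≡ 1 (mod 4), so we find a root by search.
Trying successive values, 18² = 324 ≡ 28 (mod 37). The other root is 37 − 18 = 19.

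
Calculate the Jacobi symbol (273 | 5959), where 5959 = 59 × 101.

Reciprocity: 273 ≡ 1 and 5959 ≡ 3 (mod 4), so (273/5959) = +(5959/273).
Reduce top mod 273: now compute (226/273).
Pull out 2: since 273 ≡ 1 (mod 8), (2/273) = +1.
Reciprocity: 113 ≡ 1 and 273 ≡ 1 (mod 4), so (113/273) = +(273/113).
Reduce top mod 113: now compute (47/113).
Reciprocity: 47 ≡ 3 and 113 ≡ 1 (mod 4), so (47/113) = +(113/47).
Reduce top mod 47: now compute (19/47).
Reciprocity: 19 ≡ 3 and 47 ≡ 3 (mod 4), so (19/47) = −(47/19).
Reduce top mod 19: now compute (9/19).
Reciprocity: 9 ≡ 1 and 19 ≡ 3 (mod 4), so (9/19) = +(19/9).
Reduce top mod 9: now compute (1/9).
Reached (1/9) = 1. Collecting the sign flips along the way, the symbol is -1.

-1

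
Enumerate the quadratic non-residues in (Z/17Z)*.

Square k = 1,…,8 (k and 17−k give the same square):
1²=1, 2²=4, 3²=9, 4²=16, 5²≡8, 6²≡2, 7²≡15, 8²≡13 (mod 17).
The residues are {1, 2, 4, 8, 9, 13, 15, 16}; the non-residues are the remaining 8 nonzero classes.

3, 5, 6, 7, 10, 11, 12, 14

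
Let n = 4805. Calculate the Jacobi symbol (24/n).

1

Pull out 2^3: since 4805 ≡ 5 (mod 8), (2/4805) = -1, so (2/4805)^3 = -1.
Reciprocity: 3 ≡ 3 and 4805 ≡ 1 (mod 4), so (3/4805) = +(4805/3).
Reduce top mod 3: now compute (2/3).
Pull out 2: since 3 ≡ 3 (mod 8), (2/3) = -1.
Reached (1/3) = 1. Collecting the sign flips along the way, the symbol is +1.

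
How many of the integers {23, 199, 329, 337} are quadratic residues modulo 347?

(23/347) = -1 → non-residue.
(199/347) = +1 → QR.
(329/347) = +1 → QR.
(337/347) = -1 → non-residue.
Total quadratic residues among the 4: 2.

2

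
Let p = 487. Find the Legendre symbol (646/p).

Euler's criterion: (646/487) ≡ 159^243 (mod 487).
159^2 ≡ 444 (mod 487)
159^4 ≡ 388 (mod 487)
159^8 ≡ 61 (mod 487)
159^16 ≡ 312 (mod 487)
159^32 ≡ 431 (mod 487)
159^64 ≡ 214 (mod 487)
159^128 ≡ 18 (mod 487)
159^243 = 159^(128+64+32+16+2+1) ≡ 486 (mod 487).
Result is 486 ≡ −1, so (646/487) = −1.

-1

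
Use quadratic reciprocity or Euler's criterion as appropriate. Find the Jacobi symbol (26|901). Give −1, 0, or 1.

-1

Pull out 2: since 901 ≡ 5 (mod 8), (2/901) = -1.
Reciprocity: 13 ≡ 1 and 901 ≡ 1 (mod 4), so (13/901) = +(901/13).
Reduce top mod 13: now compute (4/13).
Pull out 2^2: since 13 ≡ 5 (mod 8), (2/13) = -1, so (2/13)^2 = +1.
Reached (1/13) = 1. Collecting the sign flips along the way, the symbol is -1.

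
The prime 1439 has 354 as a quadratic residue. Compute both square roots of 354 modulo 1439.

376, 1063

Since 1439 ≡ 3 (mod 4), a square root of 354 is 354^((1439+1)/4) = 354^360 mod 1439.
Repeated squaring: 354^2≡123, 354^4≡739, 354^8≡740, 354^16≡780, 354^32≡1142, 354^64≡430, 354^128≡708, 354^256≡492 (mod 1439).
354^360 = 354^(256+64+32+8) ≡ 376 (mod 1439).
Check: 376² = 141376 ≡ 354 (mod 1439). The two roots are 376 and 1063.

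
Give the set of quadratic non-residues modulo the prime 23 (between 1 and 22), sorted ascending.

5 7 10 11 14 15 17 19 20 21 22

Square k = 1,…,11 (k and 23−k give the same square):
1²=1, 2²=4, 3²=9, 4²=16, 5²≡2, 6²≡13, 7²≡3, 8²≡18, 9²≡12, 10²≡8, 11²≡6 (mod 23).
The residues are {1, 2, 3, 4, 6, 8, 9, 12, 13, 16, 18}; the non-residues are the remaining 11 nonzero classes.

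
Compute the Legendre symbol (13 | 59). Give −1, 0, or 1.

Euler's criterion: (13/59) ≡ 13^29 (mod 59).
13^2 ≡ 51 (mod 59)
13^4 ≡ 5 (mod 59)
13^8 ≡ 25 (mod 59)
13^16 ≡ 35 (mod 59)
13^29 = 13^(16+8+4+1) ≡ 58 (mod 59).
Result is 58 ≡ −1, so (13/59) = −1.

-1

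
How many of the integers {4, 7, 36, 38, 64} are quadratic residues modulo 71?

4

(4/71) = +1 → QR.
(7/71) = -1 → non-residue.
(36/71) = +1 → QR.
(38/71) = +1 → QR.
(64/71) = +1 → QR.
Total quadratic residues among the 5: 4.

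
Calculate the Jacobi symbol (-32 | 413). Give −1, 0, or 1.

First reduce: -32 ≡ 381 (mod 413).
Reciprocity: 381 ≡ 1 and 413 ≡ 1 (mod 4), so (381/413) = +(413/381).
Reduce top mod 381: now compute (32/381).
Pull out 2^5: since 381 ≡ 5 (mod 8), (2/381) = -1, so (2/381)^5 = -1.
Reached (1/381) = 1. Collecting the sign flips along the way, the symbol is -1.

-1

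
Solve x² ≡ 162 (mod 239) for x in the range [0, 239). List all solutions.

65, 174

Since 239 ≡ 3 (mod 4), a square root of 162 is 162^((239+1)/4) = 162^60 mod 239.
Repeated squaring: 162^2≡193, 162^4≡204, 162^8≡30, 162^16≡183, 162^32≡29 (mod 239).
162^60 = 162^(32+16+8+4) ≡ 174 (mod 239).
Check: 174² = 30276 ≡ 162 (mod 239). The two roots are 65 and 174.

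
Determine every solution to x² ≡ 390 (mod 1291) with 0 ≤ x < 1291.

41, 1250

Since 1291 ≡ 3 (mod 4), a square root of 390 is 390^((1291+1)/4) = 390^323 mod 1291.
Repeated squaring: 390^2≡1053, 390^4≡1131, 390^8≡1071, 390^16≡633, 390^32≡479, 390^64≡934, 390^128≡931, 390^256≡500 (mod 1291).
390^323 = 390^(256+64+2+1) ≡ 41 (mod 1291).
Check: 41² = 1681 ≡ 390 (mod 1291). The two roots are 41 and 1250.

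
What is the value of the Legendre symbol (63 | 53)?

1

Euler's criterion: (63/53) ≡ 10^26 (mod 53).
10^2 ≡ 47 (mod 53)
10^4 ≡ 36 (mod 53)
10^8 ≡ 24 (mod 53)
10^16 ≡ 46 (mod 53)
10^26 = 10^(16+8+2) ≡ 1 (mod 53).
Result is 1, so (63/53) = 1.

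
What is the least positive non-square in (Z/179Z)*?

2

(2/179) = −1, so 2 is the smallest positive non-residue mod 179.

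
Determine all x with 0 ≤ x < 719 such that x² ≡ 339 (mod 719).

262, 457

Since 719 ≡ 3 (mod 4), a square root of 339 is 339^((719+1)/4) = 339^180 mod 719.
Repeated squaring: 339^2≡600, 339^4≡500, 339^8≡507, 339^16≡366, 339^32≡222, 339^64≡392, 339^128≡517 (mod 719).
339^180 = 339^(128+32+16+4) ≡ 457 (mod 719).
Check: 457² = 208849 ≡ 339 (mod 719). The two roots are 262 and 457.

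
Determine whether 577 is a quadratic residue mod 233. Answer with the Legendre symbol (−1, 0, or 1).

-1

Euler's criterion: (577/233) ≡ 111^116 (mod 233).
111^2 ≡ 205 (mod 233)
111^4 ≡ 85 (mod 233)
111^8 ≡ 2 (mod 233)
111^16 ≡ 4 (mod 233)
111^32 ≡ 16 (mod 233)
111^64 ≡ 23 (mod 233)
111^116 = 111^(64+32+16+4) ≡ 232 (mod 233).
Result is 232 ≡ −1, so (577/233) = −1.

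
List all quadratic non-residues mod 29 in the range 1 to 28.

Square k = 1,…,14 (k and 29−k give the same square):
1²=1, 2²=4, 3²=9, 4²=16, 5²=25, 6²≡7, 7²≡20, 8²≡6, 9²≡23, 10²≡13, 11²≡5, 12²≡28, 13²≡24, 14²≡22 (mod 29).
The residues are {1, 4, 5, 6, 7, 9, 13, 16, 20, 22, 23, 24, 25, 28}; the non-residues are the remaining 14 nonzero classes.

2, 3, 8, 10, 11, 12, 14, 15, 17, 18, 19, 21, 26, 27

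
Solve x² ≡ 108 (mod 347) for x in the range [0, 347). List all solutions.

124, 223

Since 347 ≡ 3 (mod 4), a square root of 108 is 108^((347+1)/4) = 108^87 mod 347.
Repeated squaring: 108^2≡213, 108^4≡259, 108^8≡110, 108^16≡302, 108^32≡290, 108^64≡126 (mod 347).
108^87 = 108^(64+16+4+2+1) ≡ 124 (mod 347).
Check: 124² = 15376 ≡ 108 (mod 347). The two roots are 124 and 223.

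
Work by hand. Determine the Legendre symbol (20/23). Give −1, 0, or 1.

Pull out 2^2: since 23 ≡ 7 (mod 8), (2/23) = +1, so (2/23)^2 = +1.
Reciprocity: 5 ≡ 1 and 23 ≡ 3 (mod 4), so (5/23) = +(23/5).
Reduce top mod 5: now compute (3/5).
Reciprocity: 3 ≡ 3 and 5 ≡ 1 (mod 4), so (3/5) = +(5/3).
Reduce top mod 3: now compute (2/3).
Pull out 2: since 3 ≡ 3 (mod 8), (2/3) = -1.
Reached (1/3) = 1. Collecting the sign flips along the way, the symbol is -1.

-1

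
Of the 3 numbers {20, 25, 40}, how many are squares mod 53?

(20/53) = -1 → non-residue.
(25/53) = +1 → QR.
(40/53) = +1 → QR.
Total quadratic residues among the 3: 2.

2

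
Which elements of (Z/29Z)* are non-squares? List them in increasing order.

Square k = 1,…,14 (k and 29−k give the same square):
1²=1, 2²=4, 3²=9, 4²=16, 5²=25, 6²≡7, 7²≡20, 8²≡6, 9²≡23, 10²≡13, 11²≡5, 12²≡28, 13²≡24, 14²≡22 (mod 29).
The residues are {1, 4, 5, 6, 7, 9, 13, 16, 20, 22, 23, 24, 25, 28}; the non-residues are the remaining 14 nonzero classes.

2,3,8,10,11,12,14,15,17,18,19,21,26,27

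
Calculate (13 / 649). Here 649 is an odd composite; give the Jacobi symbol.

Reciprocity: 13 ≡ 1 and 649 ≡ 1 (mod 4), so (13/649) = +(649/13).
Reduce top mod 13: now compute (12/13).
Pull out 2^2: since 13 ≡ 5 (mod 8), (2/13) = -1, so (2/13)^2 = +1.
Reciprocity: 3 ≡ 3 and 13 ≡ 1 (mod 4), so (3/13) = +(13/3).
Reduce top mod 3: now compute (1/3).
Reached (1/3) = 1. Collecting the sign flips along the way, the symbol is +1.

1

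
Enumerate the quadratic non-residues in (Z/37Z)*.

Square k = 1,…,18 (k and 37−k give the same square):
1²=1, 2²=4, 3²=9, 4²=16, 5²=25, 6²=36, 7²≡12, 8²≡27, 9²≡7, 10²≡26, 11²≡10, 12²≡33, 13²≡21, 14²≡11, 15²≡3, 16²≡34, 17²≡30, 18²≡28 (mod 37).
The residues are {1, 3, 4, 7, 9, 10, 11, 12, 16, 21, 25, 26, 27, 28, 30, 33, 34, 36}; the non-residues are the remaining 18 nonzero classes.

2,5,6,8,13,14,15,17,18,19,20,22,23,24,29,31,32,35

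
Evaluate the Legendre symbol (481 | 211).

1

First reduce: 481 ≡ 59 (mod 211).
Reciprocity: 59 ≡ 3 and 211 ≡ 3 (mod 4), so (59/211) = −(211/59).
Reduce top mod 59: now compute (34/59).
Pull out 2: since 59 ≡ 3 (mod 8), (2/59) = -1.
Reciprocity: 17 ≡ 1 and 59 ≡ 3 (mod 4), so (17/59) = +(59/17).
Reduce top mod 17: now compute (8/17).
Pull out 2^3: since 17 ≡ 1 (mod 8), (2/17) = +1, so (2/17)^3 = +1.
Reached (1/17) = 1. Collecting the sign flips along the way, the symbol is +1.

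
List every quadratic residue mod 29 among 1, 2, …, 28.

1 4 5 6 7 9 13 16 20 22 23 24 25 28

Square k = 1,…,14 (k and 29−k give the same square):
1²=1, 2²=4, 3²=9, 4²=16, 5²=25, 6²≡7, 7²≡20, 8²≡6, 9²≡23, 10²≡13, 11²≡5, 12²≡28, 13²≡24, 14²≡22 (mod 29).
So the quadratic residues mod 29 are {1, 4, 5, 6, 7, 9, 13, 16, 20, 22, 23, 24, 25, 28}.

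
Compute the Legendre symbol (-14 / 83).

Euler's criterion: (-14/83) ≡ 69^41 (mod 83).
69^2 ≡ 30 (mod 83)
69^4 ≡ 70 (mod 83)
69^8 ≡ 3 (mod 83)
69^16 ≡ 9 (mod 83)
69^32 ≡ 81 (mod 83)
69^41 = 69^(32+8+1) ≡ 1 (mod 83).
Result is 1, so (-14/83) = 1.

1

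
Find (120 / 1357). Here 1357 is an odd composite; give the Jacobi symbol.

Pull out 2^3: since 1357 ≡ 5 (mod 8), (2/1357) = -1, so (2/1357)^3 = -1.
Reciprocity: 15 ≡ 3 and 1357 ≡ 1 (mod 4), so (15/1357) = +(1357/15).
Reduce top mod 15: now compute (7/15).
Reciprocity: 7 ≡ 3 and 15 ≡ 3 (mod 4), so (7/15) = −(15/7).
Reduce top mod 7: now compute (1/7).
Reached (1/7) = 1. Collecting the sign flips along the way, the symbol is +1.

1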